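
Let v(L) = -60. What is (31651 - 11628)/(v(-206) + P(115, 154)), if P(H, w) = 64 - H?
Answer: -20023/111 ≈ -180.39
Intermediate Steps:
(31651 - 11628)/(v(-206) + P(115, 154)) = (31651 - 11628)/(-60 + (64 - 1*115)) = 20023/(-60 + (64 - 115)) = 20023/(-60 - 51) = 20023/(-111) = 20023*(-1/111) = -20023/111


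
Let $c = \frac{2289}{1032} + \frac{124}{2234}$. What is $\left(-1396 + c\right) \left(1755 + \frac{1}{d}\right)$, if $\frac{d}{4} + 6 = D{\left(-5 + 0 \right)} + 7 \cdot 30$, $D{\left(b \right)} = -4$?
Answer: $- \frac{751893934572609}{307398400} \approx -2.446 \cdot 10^{6}$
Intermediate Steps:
$c = \frac{873599}{384248}$ ($c = 2289 \cdot \frac{1}{1032} + 124 \cdot \frac{1}{2234} = \frac{763}{344} + \frac{62}{1117} = \frac{873599}{384248} \approx 2.2735$)
$d = 800$ ($d = -24 + 4 \left(-4 + 7 \cdot 30\right) = -24 + 4 \left(-4 + 210\right) = -24 + 4 \cdot 206 = -24 + 824 = 800$)
$\left(-1396 + c\right) \left(1755 + \frac{1}{d}\right) = \left(-1396 + \frac{873599}{384248}\right) \left(1755 + \frac{1}{800}\right) = - \frac{535536609 \left(1755 + \frac{1}{800}\right)}{384248} = \left(- \frac{535536609}{384248}\right) \frac{1404001}{800} = - \frac{751893934572609}{307398400}$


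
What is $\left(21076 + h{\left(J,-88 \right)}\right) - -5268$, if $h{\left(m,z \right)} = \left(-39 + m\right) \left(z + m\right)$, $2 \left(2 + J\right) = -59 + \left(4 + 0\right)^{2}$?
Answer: $\frac{133251}{4} \approx 33313.0$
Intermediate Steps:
$J = - \frac{47}{2}$ ($J = -2 + \frac{-59 + \left(4 + 0\right)^{2}}{2} = -2 + \frac{-59 + 4^{2}}{2} = -2 + \frac{-59 + 16}{2} = -2 + \frac{1}{2} \left(-43\right) = -2 - \frac{43}{2} = - \frac{47}{2} \approx -23.5$)
$h{\left(m,z \right)} = \left(-39 + m\right) \left(m + z\right)$
$\left(21076 + h{\left(J,-88 \right)}\right) - -5268 = \left(21076 - \left(- \frac{12833}{2} - \frac{2209}{4}\right)\right) - -5268 = \left(21076 + \left(\frac{2209}{4} + \frac{1833}{2} + 3432 + 2068\right)\right) + 5268 = \left(21076 + \frac{27875}{4}\right) + 5268 = \frac{112179}{4} + 5268 = \frac{133251}{4}$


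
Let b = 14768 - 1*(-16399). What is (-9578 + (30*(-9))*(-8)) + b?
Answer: 23749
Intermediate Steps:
b = 31167 (b = 14768 + 16399 = 31167)
(-9578 + (30*(-9))*(-8)) + b = (-9578 + (30*(-9))*(-8)) + 31167 = (-9578 - 270*(-8)) + 31167 = (-9578 + 2160) + 31167 = -7418 + 31167 = 23749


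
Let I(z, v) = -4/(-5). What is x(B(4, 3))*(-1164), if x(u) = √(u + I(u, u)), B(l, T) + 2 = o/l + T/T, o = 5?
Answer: -582*√105/5 ≈ -1192.7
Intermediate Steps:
I(z, v) = ⅘ (I(z, v) = -4*(-⅕) = ⅘)
B(l, T) = -1 + 5/l (B(l, T) = -2 + (5/l + T/T) = -2 + (5/l + 1) = -2 + (1 + 5/l) = -1 + 5/l)
x(u) = √(⅘ + u) (x(u) = √(u + ⅘) = √(⅘ + u))
x(B(4, 3))*(-1164) = (√(20 + 25*((5 - 1*4)/4))/5)*(-1164) = (√(20 + 25*((5 - 4)/4))/5)*(-1164) = (√(20 + 25*((¼)*1))/5)*(-1164) = (√(20 + 25*(¼))/5)*(-1164) = (√(20 + 25/4)/5)*(-1164) = (√(105/4)/5)*(-1164) = ((√105/2)/5)*(-1164) = (√105/10)*(-1164) = -582*√105/5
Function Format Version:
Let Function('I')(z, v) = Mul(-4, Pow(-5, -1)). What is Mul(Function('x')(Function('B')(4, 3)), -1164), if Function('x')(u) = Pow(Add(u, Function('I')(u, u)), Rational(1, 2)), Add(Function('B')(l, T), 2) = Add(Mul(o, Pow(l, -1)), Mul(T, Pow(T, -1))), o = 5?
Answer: Mul(Rational(-582, 5), Pow(105, Rational(1, 2))) ≈ -1192.7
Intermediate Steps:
Function('I')(z, v) = Rational(4, 5) (Function('I')(z, v) = Mul(-4, Rational(-1, 5)) = Rational(4, 5))
Function('B')(l, T) = Add(-1, Mul(5, Pow(l, -1))) (Function('B')(l, T) = Add(-2, Add(Mul(5, Pow(l, -1)), Mul(T, Pow(T, -1)))) = Add(-2, Add(Mul(5, Pow(l, -1)), 1)) = Add(-2, Add(1, Mul(5, Pow(l, -1)))) = Add(-1, Mul(5, Pow(l, -1))))
Function('x')(u) = Pow(Add(Rational(4, 5), u), Rational(1, 2)) (Function('x')(u) = Pow(Add(u, Rational(4, 5)), Rational(1, 2)) = Pow(Add(Rational(4, 5), u), Rational(1, 2)))
Mul(Function('x')(Function('B')(4, 3)), -1164) = Mul(Mul(Rational(1, 5), Pow(Add(20, Mul(25, Mul(Pow(4, -1), Add(5, Mul(-1, 4))))), Rational(1, 2))), -1164) = Mul(Mul(Rational(1, 5), Pow(Add(20, Mul(25, Mul(Rational(1, 4), Add(5, -4)))), Rational(1, 2))), -1164) = Mul(Mul(Rational(1, 5), Pow(Add(20, Mul(25, Mul(Rational(1, 4), 1))), Rational(1, 2))), -1164) = Mul(Mul(Rational(1, 5), Pow(Add(20, Mul(25, Rational(1, 4))), Rational(1, 2))), -1164) = Mul(Mul(Rational(1, 5), Pow(Add(20, Rational(25, 4)), Rational(1, 2))), -1164) = Mul(Mul(Rational(1, 5), Pow(Rational(105, 4), Rational(1, 2))), -1164) = Mul(Mul(Rational(1, 5), Mul(Rational(1, 2), Pow(105, Rational(1, 2)))), -1164) = Mul(Mul(Rational(1, 10), Pow(105, Rational(1, 2))), -1164) = Mul(Rational(-582, 5), Pow(105, Rational(1, 2)))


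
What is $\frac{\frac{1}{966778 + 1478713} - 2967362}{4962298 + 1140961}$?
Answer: $- \frac{7256657064741}{14925464955169} \approx -0.48619$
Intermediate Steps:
$\frac{\frac{1}{966778 + 1478713} - 2967362}{4962298 + 1140961} = \frac{\frac{1}{2445491} - 2967362}{6103259} = \left(\frac{1}{2445491} - 2967362\right) \frac{1}{6103259} = \left(- \frac{7256657064741}{2445491}\right) \frac{1}{6103259} = - \frac{7256657064741}{14925464955169}$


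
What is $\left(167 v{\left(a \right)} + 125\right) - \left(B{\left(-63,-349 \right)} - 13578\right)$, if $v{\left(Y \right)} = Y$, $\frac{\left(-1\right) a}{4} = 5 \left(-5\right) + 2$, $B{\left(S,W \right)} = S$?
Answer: $29130$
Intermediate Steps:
$a = 92$ ($a = - 4 \left(5 \left(-5\right) + 2\right) = - 4 \left(-25 + 2\right) = \left(-4\right) \left(-23\right) = 92$)
$\left(167 v{\left(a \right)} + 125\right) - \left(B{\left(-63,-349 \right)} - 13578\right) = \left(167 \cdot 92 + 125\right) - \left(-63 - 13578\right) = \left(15364 + 125\right) - \left(-63 - 13578\right) = 15489 - -13641 = 15489 + 13641 = 29130$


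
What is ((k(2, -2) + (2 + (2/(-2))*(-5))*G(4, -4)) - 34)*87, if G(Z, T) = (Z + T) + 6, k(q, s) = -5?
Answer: 261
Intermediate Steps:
G(Z, T) = 6 + T + Z (G(Z, T) = (T + Z) + 6 = 6 + T + Z)
((k(2, -2) + (2 + (2/(-2))*(-5))*G(4, -4)) - 34)*87 = ((-5 + (2 + (2/(-2))*(-5))*(6 - 4 + 4)) - 34)*87 = ((-5 + (2 + (2*(-½))*(-5))*6) - 34)*87 = ((-5 + (2 - 1*(-5))*6) - 34)*87 = ((-5 + (2 + 5)*6) - 34)*87 = ((-5 + 7*6) - 34)*87 = ((-5 + 42) - 34)*87 = (37 - 34)*87 = 3*87 = 261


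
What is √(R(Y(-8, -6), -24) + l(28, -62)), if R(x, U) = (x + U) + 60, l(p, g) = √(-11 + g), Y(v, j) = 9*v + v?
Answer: √(-44 + I*√73) ≈ 0.64104 + 6.6642*I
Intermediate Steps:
Y(v, j) = 10*v
R(x, U) = 60 + U + x (R(x, U) = (U + x) + 60 = 60 + U + x)
√(R(Y(-8, -6), -24) + l(28, -62)) = √((60 - 24 + 10*(-8)) + √(-11 - 62)) = √((60 - 24 - 80) + √(-73)) = √(-44 + I*√73)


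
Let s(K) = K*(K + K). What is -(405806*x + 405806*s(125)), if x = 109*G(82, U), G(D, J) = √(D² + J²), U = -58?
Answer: -12681437500 - 88465708*√2522 ≈ -1.7124e+10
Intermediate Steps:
s(K) = 2*K² (s(K) = K*(2*K) = 2*K²)
x = 218*√2522 (x = 109*√(82² + (-58)²) = 109*√(6724 + 3364) = 109*√10088 = 109*(2*√2522) = 218*√2522 ≈ 10948.)
-(405806*x + 405806*s(125)) = -(12681437500 + 88465708*√2522) = -405806*(31250 + 218*√2522) = -12681437500 - 88465708*√2522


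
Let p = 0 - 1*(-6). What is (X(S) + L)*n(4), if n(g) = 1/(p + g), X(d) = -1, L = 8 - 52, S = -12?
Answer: -9/2 ≈ -4.5000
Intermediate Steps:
L = -44
p = 6 (p = 0 + 6 = 6)
n(g) = 1/(6 + g)
(X(S) + L)*n(4) = (-1 - 44)/(6 + 4) = -45/10 = -45*⅒ = -9/2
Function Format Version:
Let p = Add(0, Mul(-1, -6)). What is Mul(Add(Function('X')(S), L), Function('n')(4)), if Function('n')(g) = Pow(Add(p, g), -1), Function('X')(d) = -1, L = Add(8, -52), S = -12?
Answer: Rational(-9, 2) ≈ -4.5000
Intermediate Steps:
L = -44
p = 6 (p = Add(0, 6) = 6)
Function('n')(g) = Pow(Add(6, g), -1)
Mul(Add(Function('X')(S), L), Function('n')(4)) = Mul(Add(-1, -44), Pow(Add(6, 4), -1)) = Mul(-45, Pow(10, -1)) = Mul(-45, Rational(1, 10)) = Rational(-9, 2)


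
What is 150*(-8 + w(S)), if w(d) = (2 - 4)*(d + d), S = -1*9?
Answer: 4200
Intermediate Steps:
S = -9
w(d) = -4*d
150*(-8 + w(S)) = 150*(-8 - 4*(-9)) = 150*(-8 + 36) = 150*28 = 4200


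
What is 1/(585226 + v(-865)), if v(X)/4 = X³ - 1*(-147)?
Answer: -1/2588272686 ≈ -3.8636e-10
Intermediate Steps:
v(X) = 588 + 4*X³ (v(X) = 4*(X³ - 1*(-147)) = 4*(X³ + 147) = 4*(147 + X³) = 588 + 4*X³)
1/(585226 + v(-865)) = 1/(585226 + (588 + 4*(-865)³)) = 1/(585226 + (588 + 4*(-647214625))) = 1/(585226 + (588 - 2588858500)) = 1/(585226 - 2588857912) = 1/(-2588272686) = -1/2588272686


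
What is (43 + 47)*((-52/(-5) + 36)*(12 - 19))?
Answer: -29232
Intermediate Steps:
(43 + 47)*((-52/(-5) + 36)*(12 - 19)) = 90*((-52*(-1/5) + 36)*(-7)) = 90*((52/5 + 36)*(-7)) = 90*((232/5)*(-7)) = 90*(-1624/5) = -29232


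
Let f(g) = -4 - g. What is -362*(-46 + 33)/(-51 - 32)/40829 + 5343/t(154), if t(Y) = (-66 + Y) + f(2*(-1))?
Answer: 18105991085/291437402 ≈ 62.127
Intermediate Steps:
t(Y) = -68 + Y (t(Y) = (-66 + Y) + (-4 - 2*(-1)) = (-66 + Y) + (-4 - 1*(-2)) = (-66 + Y) + (-4 + 2) = (-66 + Y) - 2 = -68 + Y)
-362*(-46 + 33)/(-51 - 32)/40829 + 5343/t(154) = -362*(-46 + 33)/(-51 - 32)/40829 + 5343/(-68 + 154) = -(-4706)/(-83)*(1/40829) + 5343/86 = -(-4706)*(-1)/83*(1/40829) + 5343*(1/86) = -362*13/83*(1/40829) + 5343/86 = -4706/83*1/40829 + 5343/86 = -4706/3388807 + 5343/86 = 18105991085/291437402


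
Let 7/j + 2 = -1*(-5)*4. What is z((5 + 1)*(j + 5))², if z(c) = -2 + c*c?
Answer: 88190881/81 ≈ 1.0888e+6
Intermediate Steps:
j = 7/18 (j = 7/(-2 - 1*(-5)*4) = 7/(-2 + 5*4) = 7/(-2 + 20) = 7/18 ≈ 0.38889)
z(c) = -2 + c²
z((5 + 1)*(j + 5))² = (-2 + ((5 + 1)*(7/18 + 5))²)² = (-2 + (6*(97/18))²)² = (-2 + (97/3)²)² = (-2 + 9409/9)² = (9391/9)² = 88190881/81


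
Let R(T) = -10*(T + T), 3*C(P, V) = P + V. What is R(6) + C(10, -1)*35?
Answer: -15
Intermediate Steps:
C(P, V) = P/3 + V/3 (C(P, V) = (P + V)/3 = P/3 + V/3)
R(T) = -20*T
R(6) + C(10, -1)*35 = -20*6 + ((⅓)*10 + (⅓)*(-1))*35 = -120 + (10/3 - ⅓)*35 = -120 + 3*35 = -120 + 105 = -15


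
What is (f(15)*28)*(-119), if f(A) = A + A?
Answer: -99960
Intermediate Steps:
f(A) = 2*A
(f(15)*28)*(-119) = ((2*15)*28)*(-119) = (30*28)*(-119) = 840*(-119) = -99960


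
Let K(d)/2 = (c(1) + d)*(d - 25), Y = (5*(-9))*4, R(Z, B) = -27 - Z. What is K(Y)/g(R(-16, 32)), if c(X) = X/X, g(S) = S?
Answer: -73390/11 ≈ -6671.8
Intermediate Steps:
c(X) = 1
Y = -180 (Y = -45*4 = -180)
K(d) = 2*(1 + d)*(-25 + d) (K(d) = 2*((1 + d)*(d - 25)) = 2*((1 + d)*(-25 + d)) = 2*(1 + d)*(-25 + d))
K(Y)/g(R(-16, 32)) = (-50 - 48*(-180) + 2*(-180)²)/(-27 - 1*(-16)) = (-50 + 8640 + 2*32400)/(-27 + 16) = (-50 + 8640 + 64800)/(-11) = 73390*(-1/11) = -73390/11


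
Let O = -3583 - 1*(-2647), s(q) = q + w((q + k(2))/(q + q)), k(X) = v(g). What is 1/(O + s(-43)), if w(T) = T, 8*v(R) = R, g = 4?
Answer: -172/168303 ≈ -0.0010220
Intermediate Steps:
v(R) = R/8
k(X) = ½ (k(X) = (⅛)*4 = ½)
s(q) = q + (½ + q)/(2*q) (s(q) = q + (q + ½)/(q + q) = q + (½ + q)/((2*q)) = q + (½ + q)*(1/(2*q)) = q + (½ + q)/(2*q))
O = -936 (O = -3583 + 2647 = -936)
1/(O + s(-43)) = 1/(-936 + (½ - 43 + (¼)/(-43))) = 1/(-936 + (½ - 43 + (¼)*(-1/43))) = 1/(-936 + (½ - 43 - 1/172)) = 1/(-936 - 7311/172) = 1/(-168303/172) = -172/168303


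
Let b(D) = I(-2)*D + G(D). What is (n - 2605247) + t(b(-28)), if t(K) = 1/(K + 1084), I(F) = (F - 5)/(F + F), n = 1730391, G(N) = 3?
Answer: -908100527/1038 ≈ -8.7486e+5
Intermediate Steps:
I(F) = (-5 + F)/(2*F) (I(F) = (-5 + F)/((2*F)) = (-5 + F)*(1/(2*F)) = (-5 + F)/(2*F))
b(D) = 3 + 7*D/4 (b(D) = ((1/2)*(-5 - 2)/(-2))*D + 3 = ((1/2)*(-1/2)*(-7))*D + 3 = 7*D/4 + 3 = 3 + 7*D/4)
t(K) = 1/(1084 + K)
(n - 2605247) + t(b(-28)) = (1730391 - 2605247) + 1/(1084 + (3 + (7/4)*(-28))) = -874856 + 1/(1084 + (3 - 49)) = -874856 + 1/(1084 - 46) = -874856 + 1/1038 = -908100527/1038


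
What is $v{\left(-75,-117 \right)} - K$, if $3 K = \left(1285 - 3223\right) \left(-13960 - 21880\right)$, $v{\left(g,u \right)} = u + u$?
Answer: $-23152874$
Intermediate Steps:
$v{\left(g,u \right)} = 2 u$
$K = 23152640$ ($K = \frac{\left(1285 - 3223\right) \left(-13960 - 21880\right)}{3} = \frac{\left(-1938\right) \left(-35840\right)}{3} = \frac{1}{3} \cdot 69457920 = 23152640$)
$v{\left(-75,-117 \right)} - K = 2 \left(-117\right) - 23152640 = -234 - 23152640 = -23152874$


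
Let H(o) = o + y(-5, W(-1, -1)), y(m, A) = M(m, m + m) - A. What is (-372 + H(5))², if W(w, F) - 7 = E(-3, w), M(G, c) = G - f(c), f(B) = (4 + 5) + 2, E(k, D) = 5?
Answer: 156025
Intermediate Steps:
f(B) = 11 (f(B) = 9 + 2 = 11)
M(G, c) = -11 + G (M(G, c) = G - 1*11 = G - 11 = -11 + G)
W(w, F) = 12 (W(w, F) = 7 + 5 = 12)
y(m, A) = -11 + m - A (y(m, A) = (-11 + m) - A = -11 + m - A)
H(o) = -28 + o (H(o) = o + (-11 - 5 - 1*12) = o + (-11 - 5 - 12) = o - 28 = -28 + o)
(-372 + H(5))² = (-372 + (-28 + 5))² = (-372 - 23)² = (-395)² = 156025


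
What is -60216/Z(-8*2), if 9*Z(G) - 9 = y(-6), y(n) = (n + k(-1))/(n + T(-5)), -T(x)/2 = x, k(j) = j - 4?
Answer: -2167776/25 ≈ -86711.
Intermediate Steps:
k(j) = -4 + j
T(x) = -2*x
y(n) = (-5 + n)/(10 + n) (y(n) = (n + (-4 - 1))/(n - 2*(-5)) = (n - 5)/(n + 10) = (-5 + n)/(10 + n))
Z(G) = 25/36 (Z(G) = 1 + ((-5 - 6)/(10 - 6))/9 = 1 + (-11/4)/9 = 1 + ((1/4)*(-11))/9 = 1 + (1/9)*(-11/4) = 1 - 11/36 = 25/36)
-60216/Z(-8*2) = -60216/25/36 = -60216*36/25 = -39*55584/25 = -2167776/25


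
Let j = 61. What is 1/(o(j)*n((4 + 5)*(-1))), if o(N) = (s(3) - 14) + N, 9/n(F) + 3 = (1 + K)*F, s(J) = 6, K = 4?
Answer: -16/159 ≈ -0.10063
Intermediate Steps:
n(F) = 9/(-3 + 5*F) (n(F) = 9/(-3 + (1 + 4)*F) = 9/(-3 + 5*F))
o(N) = -8 + N (o(N) = (6 - 14) + N = -8 + N)
1/(o(j)*n((4 + 5)*(-1))) = 1/((-8 + 61)*(9/(-3 + 5*((4 + 5)*(-1))))) = 1/(53*(9/(-3 + 5*(9*(-1))))) = 1/(53*(9/(-3 + 5*(-9)))) = 1/(53*(9/(-3 - 45))) = 1/(53*(9/(-48))) = 1/(53*(9*(-1/48))) = 1/(53*(-3/16)) = 1/(-159/16) = -16/159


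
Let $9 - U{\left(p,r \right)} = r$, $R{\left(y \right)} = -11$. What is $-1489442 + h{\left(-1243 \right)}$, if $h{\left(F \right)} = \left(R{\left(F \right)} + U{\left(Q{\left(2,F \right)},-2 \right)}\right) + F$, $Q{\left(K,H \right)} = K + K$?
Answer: $-1490685$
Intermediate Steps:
$Q{\left(K,H \right)} = 2 K$
$U{\left(p,r \right)} = 9 - r$
$h{\left(F \right)} = F$ ($h{\left(F \right)} = \left(-11 + \left(9 - -2\right)\right) + F = \left(-11 + \left(9 + 2\right)\right) + F = \left(-11 + 11\right) + F = 0 + F = F$)
$-1489442 + h{\left(-1243 \right)} = -1489442 - 1243 = -1490685$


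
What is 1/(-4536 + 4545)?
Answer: ⅑ ≈ 0.11111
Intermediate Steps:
1/(-4536 + 4545) = 1/9 = ⅑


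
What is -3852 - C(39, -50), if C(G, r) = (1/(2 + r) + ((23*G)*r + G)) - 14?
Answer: 1966705/48 ≈ 40973.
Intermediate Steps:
C(G, r) = -14 + G + 1/(2 + r) + 23*G*r (C(G, r) = (1/(2 + r) + (23*G*r + G)) - 14 = (1/(2 + r) + (G + 23*G*r)) - 14 = (G + 1/(2 + r) + 23*G*r) - 14 = -14 + G + 1/(2 + r) + 23*G*r)
-3852 - C(39, -50) = -3852 - (-27 - 14*(-50) + 2*39 + 23*39*(-50)**2 + 47*39*(-50))/(2 - 50) = -3852 - (-27 + 700 + 78 + 23*39*2500 - 91650)/(-48) = -3852 - (-1)*(-27 + 700 + 78 + 2242500 - 91650)/48 = -3852 - (-1)*2151601/48 = -3852 - 1*(-2151601/48) = -3852 + 2151601/48 = 1966705/48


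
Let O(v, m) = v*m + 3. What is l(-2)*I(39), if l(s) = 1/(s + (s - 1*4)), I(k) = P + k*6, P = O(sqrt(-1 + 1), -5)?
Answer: -237/8 ≈ -29.625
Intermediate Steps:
O(v, m) = 3 + m*v (O(v, m) = m*v + 3 = 3 + m*v)
P = 3 (P = 3 - 5*sqrt(-1 + 1) = 3 - 5*sqrt(0) = 3 - 5*0 = 3 + 0 = 3)
I(k) = 3 + 6*k (I(k) = 3 + k*6 = 3 + 6*k)
l(s) = 1/(-4 + 2*s) (l(s) = 1/(s + (s - 4)) = 1/(s + (-4 + s)) = 1/(-4 + 2*s))
l(-2)*I(39) = (1/(2*(-2 - 2)))*(3 + 6*39) = ((1/2)/(-4))*(3 + 234) = ((1/2)*(-1/4))*237 = -1/8*237 = -237/8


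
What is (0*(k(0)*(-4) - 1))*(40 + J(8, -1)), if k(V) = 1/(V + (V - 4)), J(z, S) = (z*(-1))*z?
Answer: 0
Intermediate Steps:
J(z, S) = -z**2 (J(z, S) = (-z)*z = -z**2)
k(V) = 1/(-4 + 2*V) (k(V) = 1/(V + (-4 + V)) = 1/(-4 + 2*V))
(0*(k(0)*(-4) - 1))*(40 + J(8, -1)) = (0*((1/(2*(-2 + 0)))*(-4) - 1))*(40 - 1*8**2) = (0*(((1/2)/(-2))*(-4) - 1))*(40 - 1*64) = (0*(((1/2)*(-1/2))*(-4) - 1))*(40 - 64) = (0*(-1/4*(-4) - 1))*(-24) = (0*(1 - 1))*(-24) = (0*0)*(-24) = 0*(-24) = 0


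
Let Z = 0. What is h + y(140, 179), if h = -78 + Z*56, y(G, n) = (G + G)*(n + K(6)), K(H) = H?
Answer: 51722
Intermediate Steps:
y(G, n) = 2*G*(6 + n) (y(G, n) = (G + G)*(n + 6) = (2*G)*(6 + n) = 2*G*(6 + n))
h = -78 (h = -78 + 0*56 = -78 + 0 = -78)
h + y(140, 179) = -78 + 2*140*(6 + 179) = -78 + 2*140*185 = -78 + 51800 = 51722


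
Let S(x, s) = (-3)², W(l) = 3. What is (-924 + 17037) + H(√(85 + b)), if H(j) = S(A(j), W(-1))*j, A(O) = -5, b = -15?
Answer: 16113 + 9*√70 ≈ 16188.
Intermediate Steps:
S(x, s) = 9
H(j) = 9*j
(-924 + 17037) + H(√(85 + b)) = (-924 + 17037) + 9*√(85 - 15) = 16113 + 9*√70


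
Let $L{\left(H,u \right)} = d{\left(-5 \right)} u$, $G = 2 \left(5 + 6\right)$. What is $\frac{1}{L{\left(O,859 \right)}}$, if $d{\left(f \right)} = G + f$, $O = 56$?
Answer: $\frac{1}{14603} \approx 6.8479 \cdot 10^{-5}$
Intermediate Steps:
$G = 22$ ($G = 2 \cdot 11 = 22$)
$d{\left(f \right)} = 22 + f$
$L{\left(H,u \right)} = 17 u$ ($L{\left(H,u \right)} = \left(22 - 5\right) u = 17 u$)
$\frac{1}{L{\left(O,859 \right)}} = \frac{1}{17 \cdot 859} = \frac{1}{14603}$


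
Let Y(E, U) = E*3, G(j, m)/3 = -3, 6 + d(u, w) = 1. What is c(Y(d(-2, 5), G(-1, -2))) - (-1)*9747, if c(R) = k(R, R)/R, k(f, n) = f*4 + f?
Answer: 9752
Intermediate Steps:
d(u, w) = -5 (d(u, w) = -6 + 1 = -5)
G(j, m) = -9 (G(j, m) = 3*(-3) = -9)
Y(E, U) = 3*E
k(f, n) = 5*f (k(f, n) = 4*f + f = 5*f)
c(R) = 5 (c(R) = (5*R)/R = 5)
c(Y(d(-2, 5), G(-1, -2))) - (-1)*9747 = 5 - (-1)*9747 = 5 - 1*(-9747) = 5 + 9747 = 9752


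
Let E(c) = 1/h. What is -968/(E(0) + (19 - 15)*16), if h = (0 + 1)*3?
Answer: -2904/193 ≈ -15.047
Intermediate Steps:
h = 3 (h = 1*3 = 3)
E(c) = ⅓ (E(c) = 1/3 = ⅓)
-968/(E(0) + (19 - 15)*16) = -968/(⅓ + (19 - 15)*16) = -968/(⅓ + 4*16) = -968/(⅓ + 64) = -968/193/3 = -968*3/193 = -2904/193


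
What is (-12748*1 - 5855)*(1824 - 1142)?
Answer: -12687246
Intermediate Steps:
(-12748*1 - 5855)*(1824 - 1142) = (-12748 - 5855)*682 = -18603*682 = -12687246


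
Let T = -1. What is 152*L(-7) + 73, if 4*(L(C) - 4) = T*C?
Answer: 947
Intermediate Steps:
L(C) = 4 - C/4 (L(C) = 4 + (-C)/4 = 4 - C/4)
152*L(-7) + 73 = 152*(4 - 1/4*(-7)) + 73 = 152*(4 + 7/4) + 73 = 152*(23/4) + 73 = 874 + 73 = 947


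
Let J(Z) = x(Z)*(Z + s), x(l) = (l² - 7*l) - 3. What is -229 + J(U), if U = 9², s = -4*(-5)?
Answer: 604862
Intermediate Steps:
x(l) = -3 + l² - 7*l
s = 20
U = 81
J(Z) = (20 + Z)*(-3 + Z² - 7*Z) (J(Z) = (-3 + Z² - 7*Z)*(Z + 20) = (-3 + Z² - 7*Z)*(20 + Z) = (20 + Z)*(-3 + Z² - 7*Z))
-229 + J(U) = -229 - (20 + 81)*(3 - 1*81² + 7*81) = -229 - 1*101*(3 - 1*6561 + 567) = -229 - 1*101*(3 - 6561 + 567) = -229 - 1*101*(-5991) = -229 + 605091 = 604862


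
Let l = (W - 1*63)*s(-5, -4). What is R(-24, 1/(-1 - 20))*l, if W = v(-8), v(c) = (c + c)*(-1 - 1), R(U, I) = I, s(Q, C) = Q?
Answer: -155/21 ≈ -7.3810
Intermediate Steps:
v(c) = -4*c (v(c) = (2*c)*(-2) = -4*c)
W = 32 (W = -4*(-8) = 32)
l = 155 (l = (32 - 1*63)*(-5) = (32 - 63)*(-5) = -31*(-5) = 155)
R(-24, 1/(-1 - 20))*l = 155/(-1 - 20) = 155/(-21) = -1/21*155 = -155/21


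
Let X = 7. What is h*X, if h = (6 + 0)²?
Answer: 252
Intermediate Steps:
h = 36 (h = 6² = 36)
h*X = 36*7 = 252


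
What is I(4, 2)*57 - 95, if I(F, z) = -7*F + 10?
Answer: -1121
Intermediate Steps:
I(F, z) = 10 - 7*F
I(4, 2)*57 - 95 = (10 - 7*4)*57 - 95 = (10 - 28)*57 - 95 = -18*57 - 95 = -1026 - 95 = -1121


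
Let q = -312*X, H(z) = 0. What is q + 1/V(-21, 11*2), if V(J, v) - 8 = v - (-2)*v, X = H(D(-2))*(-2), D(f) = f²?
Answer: 1/74 ≈ 0.013514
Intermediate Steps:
X = 0 (X = 0*(-2) = 0)
V(J, v) = 8 + 3*v (V(J, v) = 8 + (v - (-2)*v) = 8 + (v + 2*v) = 8 + 3*v)
q = 0 (q = -312*0 = 0)
q + 1/V(-21, 11*2) = 0 + 1/(8 + 3*(11*2)) = 0 + 1/(8 + 3*22) = 0 + 1/(8 + 66) = 0 + 1/74 = 1/74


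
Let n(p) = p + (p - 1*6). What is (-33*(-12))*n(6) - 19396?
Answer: -17020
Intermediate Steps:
n(p) = -6 + 2*p (n(p) = p + (p - 6) = p + (-6 + p) = -6 + 2*p)
(-33*(-12))*n(6) - 19396 = (-33*(-12))*(-6 + 2*6) - 19396 = 396*(-6 + 12) - 19396 = 396*6 - 19396 = 2376 - 19396 = -17020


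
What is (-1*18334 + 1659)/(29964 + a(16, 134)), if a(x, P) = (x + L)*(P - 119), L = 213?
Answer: -16675/33399 ≈ -0.49927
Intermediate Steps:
a(x, P) = (-119 + P)*(213 + x) (a(x, P) = (x + 213)*(P - 119) = (213 + x)*(-119 + P) = (-119 + P)*(213 + x))
(-1*18334 + 1659)/(29964 + a(16, 134)) = (-1*18334 + 1659)/(29964 + (-25347 - 119*16 + 213*134 + 134*16)) = (-18334 + 1659)/(29964 + (-25347 - 1904 + 28542 + 2144)) = -16675/(29964 + 3435) = -16675/33399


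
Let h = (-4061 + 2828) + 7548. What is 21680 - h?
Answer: 15365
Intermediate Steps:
h = 6315 (h = -1233 + 7548 = 6315)
21680 - h = 21680 - 1*6315 = 21680 - 6315 = 15365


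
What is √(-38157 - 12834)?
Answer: I*√50991 ≈ 225.81*I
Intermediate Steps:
√(-38157 - 12834) = √(-50991) = I*√50991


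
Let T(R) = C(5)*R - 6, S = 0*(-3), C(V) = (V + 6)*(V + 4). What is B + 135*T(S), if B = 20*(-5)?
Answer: -910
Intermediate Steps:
B = -100
C(V) = (4 + V)*(6 + V) (C(V) = (6 + V)*(4 + V) = (4 + V)*(6 + V))
S = 0
T(R) = -6 + 99*R (T(R) = (24 + 5**2 + 10*5)*R - 6 = (24 + 25 + 50)*R - 6 = 99*R - 6 = -6 + 99*R)
B + 135*T(S) = -100 + 135*(-6 + 99*0) = -100 + 135*(-6 + 0) = -100 + 135*(-6) = -100 - 810 = -910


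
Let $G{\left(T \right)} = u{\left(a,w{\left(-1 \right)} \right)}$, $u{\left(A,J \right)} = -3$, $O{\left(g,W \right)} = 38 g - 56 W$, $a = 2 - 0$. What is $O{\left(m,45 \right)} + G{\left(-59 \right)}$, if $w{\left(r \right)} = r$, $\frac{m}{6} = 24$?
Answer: $2949$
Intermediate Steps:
$m = 144$ ($m = 6 \cdot 24 = 144$)
$a = 2$ ($a = 2 + 0 = 2$)
$O{\left(g,W \right)} = - 56 W + 38 g$
$G{\left(T \right)} = -3$
$O{\left(m,45 \right)} + G{\left(-59 \right)} = \left(\left(-56\right) 45 + 38 \cdot 144\right) - 3 = \left(-2520 + 5472\right) - 3 = 2952 - 3 = 2949$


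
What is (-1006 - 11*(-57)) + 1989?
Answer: 1610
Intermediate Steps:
(-1006 - 11*(-57)) + 1989 = (-1006 + 627) + 1989 = -379 + 1989 = 1610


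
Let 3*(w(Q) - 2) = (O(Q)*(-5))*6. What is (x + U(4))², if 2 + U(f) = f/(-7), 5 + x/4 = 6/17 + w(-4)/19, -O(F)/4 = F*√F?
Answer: -21002710300/5112121 + 120038400*I/42959 ≈ -4108.4 + 2794.3*I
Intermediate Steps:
O(F) = -4*F^(3/2) (O(F) = -4*F*√F = -4*F^(3/2))
w(Q) = 2 + 40*Q^(3/2) (w(Q) = 2 + ((-4*Q^(3/2)*(-5))*6)/3 = 2 + ((20*Q^(3/2))*6)/3 = 2 + (120*Q^(3/2))/3 = 2 + 40*Q^(3/2))
x = -5868/323 - 1280*I/19 (x = -20 + 4*(6/17 + (2 + 40*(-4)^(3/2))/19) = -20 + 4*(6*(1/17) + (2 + 40*(-8*I))*(1/19)) = -20 + 4*(6/17 + (2 - 320*I)*(1/19)) = -20 + 4*(6/17 + (2/19 - 320*I/19)) = -20 + 4*(148/323 - 320*I/19) = -20 + (592/323 - 1280*I/19) = -5868/323 - 1280*I/19 ≈ -18.167 - 67.368*I)
U(f) = -2 - f/7 (U(f) = -2 + f/(-7) = -2 + f*(-⅐) = -2 - f/7)
(x + U(4))² = ((-5868/323 - 1280*I/19) + (-2 - ⅐*4))² = ((-5868/323 - 1280*I/19) + (-2 - 4/7))² = ((-5868/323 - 1280*I/19) - 18/7)² = (-46890/2261 - 1280*I/19)²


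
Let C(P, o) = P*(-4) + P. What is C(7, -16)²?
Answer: 441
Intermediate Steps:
C(P, o) = -3*P (C(P, o) = -4*P + P = -3*P)
C(7, -16)² = (-3*7)² = (-21)² = 441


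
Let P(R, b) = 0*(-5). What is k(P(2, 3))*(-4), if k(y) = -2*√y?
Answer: 0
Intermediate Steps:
P(R, b) = 0
k(P(2, 3))*(-4) = -2*√0*(-4) = -2*0*(-4) = 0*(-4) = 0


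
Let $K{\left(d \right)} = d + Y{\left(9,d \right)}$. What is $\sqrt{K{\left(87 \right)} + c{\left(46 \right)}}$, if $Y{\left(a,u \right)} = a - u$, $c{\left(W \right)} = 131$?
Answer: $2 \sqrt{35} \approx 11.832$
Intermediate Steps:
$K{\left(d \right)} = 9$ ($K{\left(d \right)} = d - \left(-9 + d\right) = 9$)
$\sqrt{K{\left(87 \right)} + c{\left(46 \right)}} = \sqrt{9 + 131} = \sqrt{140} = 2 \sqrt{35}$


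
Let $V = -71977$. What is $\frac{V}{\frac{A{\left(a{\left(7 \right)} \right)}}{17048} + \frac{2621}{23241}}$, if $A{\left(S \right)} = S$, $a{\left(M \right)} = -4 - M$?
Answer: $- \frac{28518192006936}{44427157} \approx -6.4191 \cdot 10^{5}$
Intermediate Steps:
$\frac{V}{\frac{A{\left(a{\left(7 \right)} \right)}}{17048} + \frac{2621}{23241}} = - \frac{71977}{\frac{-4 - 7}{17048} + \frac{2621}{23241}} = - \frac{71977}{\left(-4 - 7\right) \frac{1}{17048} + 2621 \cdot \frac{1}{23241}} = - \frac{71977}{\left(-11\right) \frac{1}{17048} + \frac{2621}{23241}} = - \frac{71977}{- \frac{11}{17048} + \frac{2621}{23241}} = - \frac{71977}{\frac{44427157}{396212568}} = \left(-71977\right) \frac{396212568}{44427157} = - \frac{28518192006936}{44427157}$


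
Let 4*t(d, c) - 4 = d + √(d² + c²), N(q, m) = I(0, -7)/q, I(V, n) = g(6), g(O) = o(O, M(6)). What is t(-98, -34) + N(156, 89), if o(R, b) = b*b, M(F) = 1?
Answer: -3665/156 + √2690/2 ≈ 2.4390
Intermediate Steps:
o(R, b) = b²
g(O) = 1 (g(O) = 1² = 1)
I(V, n) = 1
N(q, m) = 1/q
t(d, c) = 1 + d/4 + √(c² + d²)/4 (t(d, c) = 1 + (d + √(d² + c²))/4 = 1 + (d + √(c² + d²))/4 = 1 + (d/4 + √(c² + d²)/4) = 1 + d/4 + √(c² + d²)/4)
t(-98, -34) + N(156, 89) = (1 + (¼)*(-98) + √((-34)² + (-98)²)/4) + 1/156 = (1 - 49/2 + √(1156 + 9604)/4) + 1/156 = (1 - 49/2 + √10760/4) + 1/156 = (1 - 49/2 + (2*√2690)/4) + 1/156 = (1 - 49/2 + √2690/2) + 1/156 = (-47/2 + √2690/2) + 1/156 = -3665/156 + √2690/2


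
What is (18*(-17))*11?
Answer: -3366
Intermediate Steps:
(18*(-17))*11 = -306*11 = -3366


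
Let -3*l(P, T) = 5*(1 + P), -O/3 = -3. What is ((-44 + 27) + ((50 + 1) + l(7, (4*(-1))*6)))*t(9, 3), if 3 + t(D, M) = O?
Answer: 124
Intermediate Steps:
O = 9 (O = -3*(-3) = 9)
t(D, M) = 6 (t(D, M) = -3 + 9 = 6)
l(P, T) = -5/3 - 5*P/3 (l(P, T) = -5*(1 + P)/3 = -(5 + 5*P)/3 = -5/3 - 5*P/3)
((-44 + 27) + ((50 + 1) + l(7, (4*(-1))*6)))*t(9, 3) = ((-44 + 27) + ((50 + 1) + (-5/3 - 5/3*7)))*6 = (-17 + (51 + (-5/3 - 35/3)))*6 = (-17 + (51 - 40/3))*6 = (-17 + 113/3)*6 = (62/3)*6 = 124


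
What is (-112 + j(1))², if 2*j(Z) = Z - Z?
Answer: 12544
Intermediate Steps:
j(Z) = 0 (j(Z) = (Z - Z)/2 = (½)*0 = 0)
(-112 + j(1))² = (-112 + 0)² = (-112)² = 12544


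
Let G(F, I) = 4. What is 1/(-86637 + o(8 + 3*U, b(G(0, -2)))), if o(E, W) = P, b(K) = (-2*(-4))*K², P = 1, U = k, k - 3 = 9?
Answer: -1/86636 ≈ -1.1543e-5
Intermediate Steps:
k = 12 (k = 3 + 9 = 12)
U = 12
b(K) = 8*K²
o(E, W) = 1
1/(-86637 + o(8 + 3*U, b(G(0, -2)))) = 1/(-86637 + 1) = 1/(-86636) = -1/86636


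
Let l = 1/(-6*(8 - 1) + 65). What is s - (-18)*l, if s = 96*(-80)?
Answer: -176622/23 ≈ -7679.2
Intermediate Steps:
s = -7680
l = 1/23 (l = 1/(-6*7 + 65) = 1/(-42 + 65) = 1/23 ≈ 0.043478)
s - (-18)*l = -7680 - (-18)/23 = -7680 - 1*(-18/23) = -7680 + 18/23 = -176622/23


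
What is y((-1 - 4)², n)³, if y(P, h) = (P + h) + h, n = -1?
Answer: 12167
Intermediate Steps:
y(P, h) = P + 2*h
y((-1 - 4)², n)³ = ((-1 - 4)² + 2*(-1))³ = ((-5)² - 2)³ = (25 - 2)³ = 23³ = 12167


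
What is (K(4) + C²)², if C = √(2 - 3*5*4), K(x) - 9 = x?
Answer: 2025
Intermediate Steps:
K(x) = 9 + x
C = I*√58 (C = √(2 - 15*4) = √(2 - 60) = √(-58) = I*√58 ≈ 7.6158*I)
(K(4) + C²)² = ((9 + 4) + (I*√58)²)² = (13 - 58)² = (-45)² = 2025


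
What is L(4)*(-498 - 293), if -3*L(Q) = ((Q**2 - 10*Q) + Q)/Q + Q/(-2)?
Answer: -5537/3 ≈ -1845.7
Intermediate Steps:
L(Q) = Q/6 - (Q**2 - 9*Q)/(3*Q) (L(Q) = -(((Q**2 - 10*Q) + Q)/Q + Q/(-2))/3 = -((Q**2 - 9*Q)/Q + Q*(-1/2))/3 = -((Q**2 - 9*Q)/Q - Q/2)/3 = -(-Q/2 + (Q**2 - 9*Q)/Q)/3 = Q/6 - (Q**2 - 9*Q)/(3*Q))
L(4)*(-498 - 293) = (3 - 1/6*4)*(-498 - 293) = (3 - 2/3)*(-791) = (7/3)*(-791) = -5537/3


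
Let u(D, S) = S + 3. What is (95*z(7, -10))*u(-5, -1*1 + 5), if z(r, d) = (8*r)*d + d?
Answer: -379050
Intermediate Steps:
u(D, S) = 3 + S
z(r, d) = d + 8*d*r (z(r, d) = 8*d*r + d = d + 8*d*r)
(95*z(7, -10))*u(-5, -1*1 + 5) = (95*(-10*(1 + 8*7)))*(3 + (-1*1 + 5)) = (95*(-10*(1 + 56)))*(3 + (-1 + 5)) = (95*(-10*57))*(3 + 4) = (95*(-570))*7 = -54150*7 = -379050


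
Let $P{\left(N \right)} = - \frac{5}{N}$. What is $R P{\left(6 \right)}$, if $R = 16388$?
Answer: $- \frac{40970}{3} \approx -13657.0$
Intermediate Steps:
$R P{\left(6 \right)} = 16388 \left(- \frac{5}{6}\right) = - \frac{40970}{3}$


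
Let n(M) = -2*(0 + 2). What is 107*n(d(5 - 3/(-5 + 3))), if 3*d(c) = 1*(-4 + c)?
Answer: -428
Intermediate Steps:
d(c) = -4/3 + c/3 (d(c) = (1*(-4 + c))/3 = (-4 + c)/3 = -4/3 + c/3)
n(M) = -4 (n(M) = -2*2 = -4)
107*n(d(5 - 3/(-5 + 3))) = 107*(-4) = -428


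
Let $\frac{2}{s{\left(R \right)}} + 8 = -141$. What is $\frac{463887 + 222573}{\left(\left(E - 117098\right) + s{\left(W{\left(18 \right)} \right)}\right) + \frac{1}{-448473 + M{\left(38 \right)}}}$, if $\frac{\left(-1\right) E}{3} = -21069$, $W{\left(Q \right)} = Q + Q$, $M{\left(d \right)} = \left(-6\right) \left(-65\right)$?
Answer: $- \frac{11457766842705}{899499849578} \approx -12.738$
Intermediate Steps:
$M{\left(d \right)} = 390$
$W{\left(Q \right)} = 2 Q$
$E = 63207$ ($E = \left(-3\right) \left(-21069\right) = 63207$)
$s{\left(R \right)} = - \frac{2}{149}$ ($s{\left(R \right)} = \frac{2}{-8 - 141} = \frac{2}{-149} = 2 \left(- \frac{1}{149}\right) = - \frac{2}{149}$)
$\frac{463887 + 222573}{\left(\left(E - 117098\right) + s{\left(W{\left(18 \right)} \right)}\right) + \frac{1}{-448473 + M{\left(38 \right)}}} = \frac{463887 + 222573}{\left(\left(63207 - 117098\right) - \frac{2}{149}\right) + \frac{1}{-448473 + 390}} = \frac{686460}{\left(-53891 - \frac{2}{149}\right) + \frac{1}{-448083}} = \frac{686460}{- \frac{8029761}{149} - \frac{1}{448083}} = \frac{686460}{- \frac{3597999398312}{66764367}} = 686460 \left(- \frac{66764367}{3597999398312}\right) = - \frac{11457766842705}{899499849578}$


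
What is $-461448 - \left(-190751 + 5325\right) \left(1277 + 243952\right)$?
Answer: $45471371106$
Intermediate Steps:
$-461448 - \left(-190751 + 5325\right) \left(1277 + 243952\right) = -461448 - \left(-185426\right) 245229 = -461448 - -45471832554 = -461448 + 45471832554 = 45471371106$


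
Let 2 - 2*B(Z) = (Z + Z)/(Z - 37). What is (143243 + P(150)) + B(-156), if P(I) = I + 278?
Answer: 27728540/193 ≈ 1.4367e+5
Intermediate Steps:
B(Z) = 1 - Z/(-37 + Z) (B(Z) = 1 - (Z + Z)/(2*(Z - 37)) = 1 - 2*Z/(2*(-37 + Z)) = 1 - Z/(-37 + Z))
P(I) = 278 + I
(143243 + P(150)) + B(-156) = (143243 + (278 + 150)) - 37/(-37 - 156) = (143243 + 428) - 37/(-193) = 143671 - 37*(-1/193) = 143671 + 37/193 = 27728540/193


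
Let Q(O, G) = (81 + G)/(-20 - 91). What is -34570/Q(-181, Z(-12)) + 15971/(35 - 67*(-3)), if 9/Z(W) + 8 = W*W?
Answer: 8222473213/173460 ≈ 47403.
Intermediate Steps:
Z(W) = 9/(-8 + W²) (Z(W) = 9/(-8 + W*W) = 9/(-8 + W²))
Q(O, G) = -27/37 - G/111 (Q(O, G) = (81 + G)/(-111) = (81 + G)*(-1/111) = -27/37 - G/111)
-34570/Q(-181, Z(-12)) + 15971/(35 - 67*(-3)) = -34570/(-27/37 - 3/(37*(-8 + (-12)²))) + 15971/(35 - 67*(-3)) = -34570/(-27/37 - 3/(37*(-8 + 144))) + 15971/(35 + 201) = -34570/(-27/37 - 3/(37*136)) + 15971/236 = -34570/(-27/37 - 3/(37*136)) + 15971*(1/236) = -34570/(-27/37 - 1/111*9/136) + 15971/236 = -34570/(-27/37 - 3/5032) + 15971/236 = -34570/(-3675/5032) + 15971/236 = -34570*(-5032/3675) + 15971/236 = 34791248/735 + 15971/236 = 8222473213/173460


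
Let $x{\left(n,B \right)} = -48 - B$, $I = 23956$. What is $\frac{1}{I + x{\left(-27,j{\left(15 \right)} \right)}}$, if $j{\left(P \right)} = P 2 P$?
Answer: $\frac{1}{23458} \approx 4.2629 \cdot 10^{-5}$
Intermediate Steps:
$j{\left(P \right)} = 2 P^{2}$ ($j{\left(P \right)} = 2 P P = 2 P^{2}$)
$\frac{1}{I + x{\left(-27,j{\left(15 \right)} \right)}} = \frac{1}{23956 - \left(48 + 2 \cdot 15^{2}\right)} = \frac{1}{23956 - \left(48 + 2 \cdot 225\right)} = \frac{1}{23956 - 498} = \frac{1}{23458}$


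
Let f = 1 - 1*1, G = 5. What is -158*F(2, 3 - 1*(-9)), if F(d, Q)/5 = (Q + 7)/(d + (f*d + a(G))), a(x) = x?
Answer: -15010/7 ≈ -2144.3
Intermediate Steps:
f = 0 (f = 1 - 1 = 0)
F(d, Q) = 5*(7 + Q)/(5 + d) (F(d, Q) = 5*((Q + 7)/(d + (0*d + 5))) = 5*((7 + Q)/(d + (0 + 5))) = 5*((7 + Q)/(d + 5)) = 5*((7 + Q)/(5 + d)) = 5*(7 + Q)/(5 + d))
-158*F(2, 3 - 1*(-9)) = -790*(7 + (3 - 1*(-9)))/(5 + 2) = -790*(7 + (3 + 9))/7 = -790*(7 + 12)/7 = -790*19/7 = -158*95/7 = -15010/7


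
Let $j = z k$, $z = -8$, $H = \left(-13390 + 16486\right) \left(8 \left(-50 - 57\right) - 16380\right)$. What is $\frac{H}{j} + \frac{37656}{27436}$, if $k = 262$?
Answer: $\frac{22877136828}{898529} \approx 25461.0$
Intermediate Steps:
$H = -53362656$ ($H = 3096 \left(8 \left(-107\right) - 16380\right) = 3096 \left(-856 - 16380\right) = 3096 \left(-17236\right) = -53362656$)
$j = -2096$ ($j = \left(-8\right) 262 = -2096$)
$\frac{H}{j} + \frac{37656}{27436} = - \frac{53362656}{-2096} + \frac{37656}{27436} = \left(-53362656\right) \left(- \frac{1}{2096}\right) + 37656 \cdot \frac{1}{27436} = \frac{3335166}{131} + \frac{9414}{6859} = \frac{22877136828}{898529}$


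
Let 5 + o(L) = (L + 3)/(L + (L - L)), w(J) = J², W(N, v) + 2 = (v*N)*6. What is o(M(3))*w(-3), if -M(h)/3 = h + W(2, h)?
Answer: -1341/37 ≈ -36.243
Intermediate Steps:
W(N, v) = -2 + 6*N*v (W(N, v) = -2 + (v*N)*6 = -2 + (N*v)*6 = -2 + 6*N*v)
M(h) = 6 - 39*h (M(h) = -3*(h + (-2 + 6*2*h)) = -3*(h + (-2 + 12*h)) = -3*(-2 + 13*h) = 6 - 39*h)
o(L) = -5 + (3 + L)/L (o(L) = -5 + (L + 3)/(L + (L - L)) = -5 + (3 + L)/(L + 0) = -5 + (3 + L)/L)
o(M(3))*w(-3) = (-4 + 3/(6 - 39*3))*(-3)² = (-4 + 3/(6 - 117))*9 = (-4 + 3/(-111))*9 = (-4 + 3*(-1/111))*9 = (-4 - 1/37)*9 = -149/37*9 = -1341/37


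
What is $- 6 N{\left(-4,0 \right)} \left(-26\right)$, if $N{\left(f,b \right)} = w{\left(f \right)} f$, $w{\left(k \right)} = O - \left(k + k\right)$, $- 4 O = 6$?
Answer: $-4056$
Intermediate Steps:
$O = - \frac{3}{2}$ ($O = \left(- \frac{1}{4}\right) 6 = - \frac{3}{2} \approx -1.5$)
$w{\left(k \right)} = - \frac{3}{2} - 2 k$ ($w{\left(k \right)} = - \frac{3}{2} - \left(k + k\right) = - \frac{3}{2} - 2 k$)
$N{\left(f,b \right)} = f \left(- \frac{3}{2} - 2 f\right)$ ($N{\left(f,b \right)} = \left(- \frac{3}{2} - 2 f\right) f = f \left(- \frac{3}{2} - 2 f\right)$)
$- 6 N{\left(-4,0 \right)} \left(-26\right) = - 6 \left(\left(- \frac{1}{2}\right) \left(-4\right) \left(3 + 4 \left(-4\right)\right)\right) \left(-26\right) = - 6 \left(\left(- \frac{1}{2}\right) \left(-4\right) \left(3 - 16\right)\right) \left(-26\right) = - 6 \left(\left(- \frac{1}{2}\right) \left(-4\right) \left(-13\right)\right) \left(-26\right) = \left(-6\right) \left(-26\right) \left(-26\right) = 156 \left(-26\right) = -4056$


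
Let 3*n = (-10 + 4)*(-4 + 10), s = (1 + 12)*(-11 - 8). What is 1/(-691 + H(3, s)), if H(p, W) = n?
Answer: -1/703 ≈ -0.0014225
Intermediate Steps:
s = -247 (s = 13*(-19) = -247)
n = -12 (n = ((-10 + 4)*(-4 + 10))/3 = (-6*6)/3 = (⅓)*(-36) = -12)
H(p, W) = -12
1/(-691 + H(3, s)) = 1/(-691 - 12) = 1/(-703) = -1/703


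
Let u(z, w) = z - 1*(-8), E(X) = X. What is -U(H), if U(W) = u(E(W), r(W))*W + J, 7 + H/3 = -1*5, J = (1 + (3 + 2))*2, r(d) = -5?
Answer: -1020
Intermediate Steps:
u(z, w) = 8 + z (u(z, w) = z + 8 = 8 + z)
J = 12 (J = (1 + 5)*2 = 6*2 = 12)
H = -36 (H = -21 + 3*(-1*5) = -21 + 3*(-5) = -21 - 15 = -36)
U(W) = 12 + W*(8 + W) (U(W) = (8 + W)*W + 12 = W*(8 + W) + 12 = 12 + W*(8 + W))
-U(H) = -(12 - 36*(8 - 36)) = -(12 - 36*(-28)) = -(12 + 1008) = -1*1020 = -1020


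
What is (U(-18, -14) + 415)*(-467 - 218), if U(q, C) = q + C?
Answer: -262355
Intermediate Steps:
U(q, C) = C + q
(U(-18, -14) + 415)*(-467 - 218) = ((-14 - 18) + 415)*(-467 - 218) = (-32 + 415)*(-685) = 383*(-685) = -262355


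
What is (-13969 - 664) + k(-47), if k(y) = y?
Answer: -14680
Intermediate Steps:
(-13969 - 664) + k(-47) = (-13969 - 664) - 47 = -14633 - 47 = -14680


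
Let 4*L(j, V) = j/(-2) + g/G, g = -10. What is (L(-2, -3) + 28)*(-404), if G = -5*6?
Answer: -34340/3 ≈ -11447.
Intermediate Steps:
G = -30
L(j, V) = 1/12 - j/8 (L(j, V) = (j/(-2) - 10/(-30))/4 = (j*(-1/2) - 10*(-1/30))/4 = (-j/2 + 1/3)/4 = (1/3 - j/2)/4 = 1/12 - j/8)
(L(-2, -3) + 28)*(-404) = ((1/12 - 1/8*(-2)) + 28)*(-404) = ((1/12 + 1/4) + 28)*(-404) = (1/3 + 28)*(-404) = (85/3)*(-404) = -34340/3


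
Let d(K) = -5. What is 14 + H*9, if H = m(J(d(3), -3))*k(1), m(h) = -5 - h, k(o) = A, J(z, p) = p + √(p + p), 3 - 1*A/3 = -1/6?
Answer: -157 - 171*I*√6/2 ≈ -157.0 - 209.43*I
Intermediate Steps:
A = 19/2 (A = 9 - (-3)/6 = 9 - 3*(-⅙) = 9 + ½ = 19/2 ≈ 9.5000)
J(z, p) = p + √2*√p (J(z, p) = p + √(2*p) = p + √2*√p)
k(o) = 19/2
H = -19 - 19*I*√6/2 (H = (-5 - (-3 + √2*√(-3)))*(19/2) = (-5 - (-3 + √2*(I*√3)))*(19/2) = (-5 - (-3 + I*√6))*(19/2) = (-5 + (3 - I*√6))*(19/2) = (-2 - I*√6)*(19/2) = -19 - 19*I*√6/2 ≈ -19.0 - 23.27*I)
14 + H*9 = 14 + (-19 - 19*I*√6/2)*9 = 14 + (-171 - 171*I*√6/2) = -157 - 171*I*√6/2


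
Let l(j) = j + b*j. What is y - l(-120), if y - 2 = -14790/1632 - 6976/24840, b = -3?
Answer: -12288017/49680 ≈ -247.34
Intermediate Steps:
l(j) = -2*j (l(j) = j - 3*j = -2*j)
y = -364817/49680 (y = 2 + (-14790/1632 - 6976/24840) = 2 + (-14790*1/1632 - 6976*1/24840) = 2 + (-145/16 - 872/3105) = 2 - 464177/49680 = -364817/49680 ≈ -7.3433)
y - l(-120) = -364817/49680 - (-2)*(-120) = -364817/49680 - 1*240 = -364817/49680 - 240 = -12288017/49680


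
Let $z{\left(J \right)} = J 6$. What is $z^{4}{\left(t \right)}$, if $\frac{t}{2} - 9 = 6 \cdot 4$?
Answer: $24591257856$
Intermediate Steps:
$t = 66$ ($t = 18 + 2 \cdot 6 \cdot 4 = 18 + 2 \cdot 24 = 18 + 48 = 66$)
$z{\left(J \right)} = 6 J$
$z^{4}{\left(t \right)} = \left(6 \cdot 66\right)^{4} = 396^{4} = 24591257856$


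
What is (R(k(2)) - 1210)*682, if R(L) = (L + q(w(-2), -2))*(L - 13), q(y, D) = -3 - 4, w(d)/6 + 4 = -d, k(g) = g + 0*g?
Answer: -787710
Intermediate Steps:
k(g) = g (k(g) = g + 0 = g)
w(d) = -24 - 6*d (w(d) = -24 + 6*(-d) = -24 - 6*d)
q(y, D) = -7
R(L) = (-13 + L)*(-7 + L) (R(L) = (L - 7)*(L - 13) = (-7 + L)*(-13 + L) = (-13 + L)*(-7 + L))
(R(k(2)) - 1210)*682 = ((91 + 2² - 20*2) - 1210)*682 = ((91 + 4 - 40) - 1210)*682 = (55 - 1210)*682 = -1155*682 = -787710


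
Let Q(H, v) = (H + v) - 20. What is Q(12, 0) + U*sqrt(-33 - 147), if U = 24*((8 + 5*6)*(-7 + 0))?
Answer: -8 - 38304*I*sqrt(5) ≈ -8.0 - 85650.0*I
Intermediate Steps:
Q(H, v) = -20 + H + v
U = -6384 (U = 24*((8 + 30)*(-7)) = 24*(38*(-7)) = 24*(-266) = -6384)
Q(12, 0) + U*sqrt(-33 - 147) = (-20 + 12 + 0) - 6384*sqrt(-33 - 147) = -8 - 38304*I*sqrt(5)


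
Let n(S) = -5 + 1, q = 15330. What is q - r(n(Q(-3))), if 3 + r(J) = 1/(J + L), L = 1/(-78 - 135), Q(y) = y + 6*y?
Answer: 13079262/853 ≈ 15333.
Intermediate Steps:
Q(y) = 7*y
L = -1/213 (L = 1/(-213) = -1/213 ≈ -0.0046948)
n(S) = -4
r(J) = -3 + 1/(-1/213 + J) (r(J) = -3 + 1/(J - 1/213) = -3 + 1/(-1/213 + J))
q - r(n(Q(-3))) = 15330 - 9*(24 - 71*(-4))/(-1 + 213*(-4)) = 15330 - 9*(24 + 284)/(-1 - 852) = 15330 - 9*308/(-853) = 15330 - 9*(-1)*308/853 = 15330 - 1*(-2772/853) = 15330 + 2772/853 = 13079262/853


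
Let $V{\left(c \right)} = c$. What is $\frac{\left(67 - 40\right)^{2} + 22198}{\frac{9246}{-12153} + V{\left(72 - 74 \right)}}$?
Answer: $- \frac{92877277}{11184} \approx -8304.5$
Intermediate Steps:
$\frac{\left(67 - 40\right)^{2} + 22198}{\frac{9246}{-12153} + V{\left(72 - 74 \right)}} = \frac{\left(67 - 40\right)^{2} + 22198}{\frac{9246}{-12153} + \left(72 - 74\right)} = \frac{27^{2} + 22198}{9246 \left(- \frac{1}{12153}\right) + \left(72 - 74\right)} = \frac{729 + 22198}{- \frac{3082}{4051} - 2} = \frac{22927}{- \frac{11184}{4051}} = 22927 \left(- \frac{4051}{11184}\right) = - \frac{92877277}{11184}$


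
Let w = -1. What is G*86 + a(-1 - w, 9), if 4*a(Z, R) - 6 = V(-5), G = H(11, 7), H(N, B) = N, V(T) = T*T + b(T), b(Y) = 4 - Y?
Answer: 956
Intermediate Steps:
V(T) = 4 + T² - T (V(T) = T*T + (4 - T) = T² + (4 - T) = 4 + T² - T)
G = 11
a(Z, R) = 10 (a(Z, R) = 3/2 + (4 + (-5)² - 1*(-5))/4 = 3/2 + (4 + 25 + 5)/4 = 3/2 + (¼)*34 = 3/2 + 17/2 = 10)
G*86 + a(-1 - w, 9) = 11*86 + 10 = 946 + 10 = 956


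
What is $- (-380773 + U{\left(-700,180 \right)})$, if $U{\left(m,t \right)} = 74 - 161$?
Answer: $380860$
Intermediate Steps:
$U{\left(m,t \right)} = -87$
$- (-380773 + U{\left(-700,180 \right)}) = - (-380773 - 87) = \left(-1\right) \left(-380860\right) = 380860$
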